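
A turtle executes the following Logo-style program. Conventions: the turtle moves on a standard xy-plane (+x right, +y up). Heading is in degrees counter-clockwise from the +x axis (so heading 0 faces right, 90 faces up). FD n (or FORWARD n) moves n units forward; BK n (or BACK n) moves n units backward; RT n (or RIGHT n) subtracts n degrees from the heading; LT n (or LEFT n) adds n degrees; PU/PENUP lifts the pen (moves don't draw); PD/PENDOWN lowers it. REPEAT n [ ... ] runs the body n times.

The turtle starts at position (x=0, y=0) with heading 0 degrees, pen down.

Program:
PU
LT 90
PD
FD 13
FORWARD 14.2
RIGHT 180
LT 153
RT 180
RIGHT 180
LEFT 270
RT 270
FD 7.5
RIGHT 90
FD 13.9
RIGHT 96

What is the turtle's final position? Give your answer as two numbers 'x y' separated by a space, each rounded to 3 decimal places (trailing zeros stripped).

Executing turtle program step by step:
Start: pos=(0,0), heading=0, pen down
PU: pen up
LT 90: heading 0 -> 90
PD: pen down
FD 13: (0,0) -> (0,13) [heading=90, draw]
FD 14.2: (0,13) -> (0,27.2) [heading=90, draw]
RT 180: heading 90 -> 270
LT 153: heading 270 -> 63
RT 180: heading 63 -> 243
RT 180: heading 243 -> 63
LT 270: heading 63 -> 333
RT 270: heading 333 -> 63
FD 7.5: (0,27.2) -> (3.405,33.883) [heading=63, draw]
RT 90: heading 63 -> 333
FD 13.9: (3.405,33.883) -> (15.79,27.572) [heading=333, draw]
RT 96: heading 333 -> 237
Final: pos=(15.79,27.572), heading=237, 4 segment(s) drawn

Answer: 15.79 27.572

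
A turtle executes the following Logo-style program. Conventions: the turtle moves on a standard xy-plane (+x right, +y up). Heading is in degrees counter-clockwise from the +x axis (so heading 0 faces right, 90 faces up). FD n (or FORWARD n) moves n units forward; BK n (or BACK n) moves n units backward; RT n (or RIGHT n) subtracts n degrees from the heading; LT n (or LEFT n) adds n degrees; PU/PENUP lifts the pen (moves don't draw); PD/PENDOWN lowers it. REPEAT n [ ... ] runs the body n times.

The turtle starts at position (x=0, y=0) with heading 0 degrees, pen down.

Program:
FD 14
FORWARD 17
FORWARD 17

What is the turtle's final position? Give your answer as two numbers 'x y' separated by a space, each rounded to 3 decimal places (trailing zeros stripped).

Executing turtle program step by step:
Start: pos=(0,0), heading=0, pen down
FD 14: (0,0) -> (14,0) [heading=0, draw]
FD 17: (14,0) -> (31,0) [heading=0, draw]
FD 17: (31,0) -> (48,0) [heading=0, draw]
Final: pos=(48,0), heading=0, 3 segment(s) drawn

Answer: 48 0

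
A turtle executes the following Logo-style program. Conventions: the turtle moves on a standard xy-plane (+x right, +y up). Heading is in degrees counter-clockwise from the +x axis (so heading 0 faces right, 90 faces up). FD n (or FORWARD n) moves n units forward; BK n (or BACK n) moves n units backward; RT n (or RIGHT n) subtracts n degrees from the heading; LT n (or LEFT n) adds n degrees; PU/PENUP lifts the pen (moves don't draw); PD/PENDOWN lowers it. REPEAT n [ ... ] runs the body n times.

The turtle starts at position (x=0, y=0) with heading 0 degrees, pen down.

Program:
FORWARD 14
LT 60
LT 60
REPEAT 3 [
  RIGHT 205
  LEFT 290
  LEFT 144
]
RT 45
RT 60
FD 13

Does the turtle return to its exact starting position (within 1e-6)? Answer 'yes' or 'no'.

Answer: no

Derivation:
Executing turtle program step by step:
Start: pos=(0,0), heading=0, pen down
FD 14: (0,0) -> (14,0) [heading=0, draw]
LT 60: heading 0 -> 60
LT 60: heading 60 -> 120
REPEAT 3 [
  -- iteration 1/3 --
  RT 205: heading 120 -> 275
  LT 290: heading 275 -> 205
  LT 144: heading 205 -> 349
  -- iteration 2/3 --
  RT 205: heading 349 -> 144
  LT 290: heading 144 -> 74
  LT 144: heading 74 -> 218
  -- iteration 3/3 --
  RT 205: heading 218 -> 13
  LT 290: heading 13 -> 303
  LT 144: heading 303 -> 87
]
RT 45: heading 87 -> 42
RT 60: heading 42 -> 342
FD 13: (14,0) -> (26.364,-4.017) [heading=342, draw]
Final: pos=(26.364,-4.017), heading=342, 2 segment(s) drawn

Start position: (0, 0)
Final position: (26.364, -4.017)
Distance = 26.668; >= 1e-6 -> NOT closed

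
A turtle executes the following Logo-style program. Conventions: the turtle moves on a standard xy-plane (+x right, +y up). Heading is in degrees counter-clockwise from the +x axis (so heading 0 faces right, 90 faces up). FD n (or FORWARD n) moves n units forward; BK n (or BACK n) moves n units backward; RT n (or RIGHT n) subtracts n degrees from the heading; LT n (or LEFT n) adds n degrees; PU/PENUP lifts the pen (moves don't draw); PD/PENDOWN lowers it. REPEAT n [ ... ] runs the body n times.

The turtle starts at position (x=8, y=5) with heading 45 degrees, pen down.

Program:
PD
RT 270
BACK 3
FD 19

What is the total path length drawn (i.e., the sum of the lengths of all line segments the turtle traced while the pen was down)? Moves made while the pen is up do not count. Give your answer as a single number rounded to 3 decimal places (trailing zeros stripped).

Executing turtle program step by step:
Start: pos=(8,5), heading=45, pen down
PD: pen down
RT 270: heading 45 -> 135
BK 3: (8,5) -> (10.121,2.879) [heading=135, draw]
FD 19: (10.121,2.879) -> (-3.314,16.314) [heading=135, draw]
Final: pos=(-3.314,16.314), heading=135, 2 segment(s) drawn

Segment lengths:
  seg 1: (8,5) -> (10.121,2.879), length = 3
  seg 2: (10.121,2.879) -> (-3.314,16.314), length = 19
Total = 22

Answer: 22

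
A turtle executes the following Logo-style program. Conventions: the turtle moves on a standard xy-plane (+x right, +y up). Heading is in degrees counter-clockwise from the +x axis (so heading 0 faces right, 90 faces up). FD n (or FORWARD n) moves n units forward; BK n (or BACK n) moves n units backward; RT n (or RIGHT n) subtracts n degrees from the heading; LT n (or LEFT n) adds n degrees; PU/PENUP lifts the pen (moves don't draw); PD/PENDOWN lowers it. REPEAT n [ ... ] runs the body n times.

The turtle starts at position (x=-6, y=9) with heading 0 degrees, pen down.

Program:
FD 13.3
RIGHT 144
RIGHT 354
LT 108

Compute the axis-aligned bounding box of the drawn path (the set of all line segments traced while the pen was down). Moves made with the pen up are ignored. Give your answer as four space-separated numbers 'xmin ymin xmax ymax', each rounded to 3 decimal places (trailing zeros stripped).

Executing turtle program step by step:
Start: pos=(-6,9), heading=0, pen down
FD 13.3: (-6,9) -> (7.3,9) [heading=0, draw]
RT 144: heading 0 -> 216
RT 354: heading 216 -> 222
LT 108: heading 222 -> 330
Final: pos=(7.3,9), heading=330, 1 segment(s) drawn

Segment endpoints: x in {-6, 7.3}, y in {9}
xmin=-6, ymin=9, xmax=7.3, ymax=9

Answer: -6 9 7.3 9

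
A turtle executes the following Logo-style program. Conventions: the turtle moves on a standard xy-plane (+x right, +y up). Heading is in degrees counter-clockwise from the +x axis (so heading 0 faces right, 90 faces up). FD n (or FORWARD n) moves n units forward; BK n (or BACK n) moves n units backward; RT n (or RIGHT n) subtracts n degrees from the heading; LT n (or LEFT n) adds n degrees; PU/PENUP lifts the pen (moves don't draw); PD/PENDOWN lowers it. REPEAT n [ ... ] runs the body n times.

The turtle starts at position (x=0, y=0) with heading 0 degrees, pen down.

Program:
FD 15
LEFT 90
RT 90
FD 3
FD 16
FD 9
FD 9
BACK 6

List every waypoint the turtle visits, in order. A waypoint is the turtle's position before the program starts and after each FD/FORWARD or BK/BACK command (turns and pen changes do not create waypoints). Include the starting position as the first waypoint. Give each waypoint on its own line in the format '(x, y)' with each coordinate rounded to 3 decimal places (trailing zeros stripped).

Executing turtle program step by step:
Start: pos=(0,0), heading=0, pen down
FD 15: (0,0) -> (15,0) [heading=0, draw]
LT 90: heading 0 -> 90
RT 90: heading 90 -> 0
FD 3: (15,0) -> (18,0) [heading=0, draw]
FD 16: (18,0) -> (34,0) [heading=0, draw]
FD 9: (34,0) -> (43,0) [heading=0, draw]
FD 9: (43,0) -> (52,0) [heading=0, draw]
BK 6: (52,0) -> (46,0) [heading=0, draw]
Final: pos=(46,0), heading=0, 6 segment(s) drawn
Waypoints (7 total):
(0, 0)
(15, 0)
(18, 0)
(34, 0)
(43, 0)
(52, 0)
(46, 0)

Answer: (0, 0)
(15, 0)
(18, 0)
(34, 0)
(43, 0)
(52, 0)
(46, 0)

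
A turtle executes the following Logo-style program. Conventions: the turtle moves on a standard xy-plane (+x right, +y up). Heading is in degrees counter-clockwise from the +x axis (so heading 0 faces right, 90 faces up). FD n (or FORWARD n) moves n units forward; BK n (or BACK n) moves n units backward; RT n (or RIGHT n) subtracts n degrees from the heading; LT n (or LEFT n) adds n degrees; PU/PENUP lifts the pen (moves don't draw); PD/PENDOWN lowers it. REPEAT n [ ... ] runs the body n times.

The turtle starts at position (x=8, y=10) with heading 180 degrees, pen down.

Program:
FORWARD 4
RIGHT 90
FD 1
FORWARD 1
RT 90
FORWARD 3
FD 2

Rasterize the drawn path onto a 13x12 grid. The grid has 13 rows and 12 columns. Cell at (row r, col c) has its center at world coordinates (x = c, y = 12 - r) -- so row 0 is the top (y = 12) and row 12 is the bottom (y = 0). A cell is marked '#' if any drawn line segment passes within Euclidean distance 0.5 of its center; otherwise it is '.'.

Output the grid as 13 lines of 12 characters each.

Answer: ....######..
....#.......
....#####...
............
............
............
............
............
............
............
............
............
............

Derivation:
Segment 0: (8,10) -> (4,10)
Segment 1: (4,10) -> (4,11)
Segment 2: (4,11) -> (4,12)
Segment 3: (4,12) -> (7,12)
Segment 4: (7,12) -> (9,12)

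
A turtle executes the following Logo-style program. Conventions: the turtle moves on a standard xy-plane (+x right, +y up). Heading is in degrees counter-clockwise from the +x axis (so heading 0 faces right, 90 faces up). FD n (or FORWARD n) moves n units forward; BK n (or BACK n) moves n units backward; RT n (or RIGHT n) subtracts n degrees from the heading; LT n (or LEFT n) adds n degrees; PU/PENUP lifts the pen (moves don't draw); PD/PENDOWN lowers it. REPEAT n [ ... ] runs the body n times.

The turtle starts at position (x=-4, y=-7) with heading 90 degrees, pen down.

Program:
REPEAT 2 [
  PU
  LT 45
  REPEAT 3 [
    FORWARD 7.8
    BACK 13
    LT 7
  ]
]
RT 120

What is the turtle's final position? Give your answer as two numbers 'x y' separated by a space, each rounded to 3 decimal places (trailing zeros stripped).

Executing turtle program step by step:
Start: pos=(-4,-7), heading=90, pen down
REPEAT 2 [
  -- iteration 1/2 --
  PU: pen up
  LT 45: heading 90 -> 135
  REPEAT 3 [
    -- iteration 1/3 --
    FD 7.8: (-4,-7) -> (-9.515,-1.485) [heading=135, move]
    BK 13: (-9.515,-1.485) -> (-0.323,-10.677) [heading=135, move]
    LT 7: heading 135 -> 142
    -- iteration 2/3 --
    FD 7.8: (-0.323,-10.677) -> (-6.47,-5.875) [heading=142, move]
    BK 13: (-6.47,-5.875) -> (3.775,-13.878) [heading=142, move]
    LT 7: heading 142 -> 149
    -- iteration 3/3 --
    FD 7.8: (3.775,-13.878) -> (-2.911,-9.861) [heading=149, move]
    BK 13: (-2.911,-9.861) -> (8.232,-16.557) [heading=149, move]
    LT 7: heading 149 -> 156
  ]
  -- iteration 2/2 --
  PU: pen up
  LT 45: heading 156 -> 201
  REPEAT 3 [
    -- iteration 1/3 --
    FD 7.8: (8.232,-16.557) -> (0.95,-19.352) [heading=201, move]
    BK 13: (0.95,-19.352) -> (13.086,-14.693) [heading=201, move]
    LT 7: heading 201 -> 208
    -- iteration 2/3 --
    FD 7.8: (13.086,-14.693) -> (6.2,-18.355) [heading=208, move]
    BK 13: (6.2,-18.355) -> (17.678,-12.252) [heading=208, move]
    LT 7: heading 208 -> 215
    -- iteration 3/3 --
    FD 7.8: (17.678,-12.252) -> (11.288,-16.726) [heading=215, move]
    BK 13: (11.288,-16.726) -> (21.937,-9.269) [heading=215, move]
    LT 7: heading 215 -> 222
  ]
]
RT 120: heading 222 -> 102
Final: pos=(21.937,-9.269), heading=102, 0 segment(s) drawn

Answer: 21.937 -9.269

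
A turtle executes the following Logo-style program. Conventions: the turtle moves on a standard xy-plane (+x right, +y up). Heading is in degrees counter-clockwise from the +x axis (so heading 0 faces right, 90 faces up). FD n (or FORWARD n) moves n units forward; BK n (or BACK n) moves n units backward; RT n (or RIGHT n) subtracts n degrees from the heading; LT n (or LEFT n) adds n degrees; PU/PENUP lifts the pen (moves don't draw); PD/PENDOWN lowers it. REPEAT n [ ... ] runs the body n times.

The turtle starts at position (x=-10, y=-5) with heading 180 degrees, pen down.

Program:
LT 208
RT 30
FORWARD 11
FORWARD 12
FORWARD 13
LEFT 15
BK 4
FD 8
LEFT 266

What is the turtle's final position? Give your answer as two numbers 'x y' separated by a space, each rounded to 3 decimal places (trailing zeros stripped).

Answer: 29.876 -5.357

Derivation:
Executing turtle program step by step:
Start: pos=(-10,-5), heading=180, pen down
LT 208: heading 180 -> 28
RT 30: heading 28 -> 358
FD 11: (-10,-5) -> (0.993,-5.384) [heading=358, draw]
FD 12: (0.993,-5.384) -> (12.986,-5.803) [heading=358, draw]
FD 13: (12.986,-5.803) -> (25.978,-6.256) [heading=358, draw]
LT 15: heading 358 -> 13
BK 4: (25.978,-6.256) -> (22.081,-7.156) [heading=13, draw]
FD 8: (22.081,-7.156) -> (29.876,-5.357) [heading=13, draw]
LT 266: heading 13 -> 279
Final: pos=(29.876,-5.357), heading=279, 5 segment(s) drawn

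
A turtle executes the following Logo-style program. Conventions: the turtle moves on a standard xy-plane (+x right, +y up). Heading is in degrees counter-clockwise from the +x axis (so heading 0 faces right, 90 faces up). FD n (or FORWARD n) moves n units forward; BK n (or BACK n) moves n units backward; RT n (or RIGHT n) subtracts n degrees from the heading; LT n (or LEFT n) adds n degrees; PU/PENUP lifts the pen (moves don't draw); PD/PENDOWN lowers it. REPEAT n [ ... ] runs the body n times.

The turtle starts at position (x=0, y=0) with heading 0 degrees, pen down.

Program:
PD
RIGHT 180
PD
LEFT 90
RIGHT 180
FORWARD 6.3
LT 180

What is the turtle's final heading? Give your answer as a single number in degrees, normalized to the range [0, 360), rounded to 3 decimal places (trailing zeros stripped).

Answer: 270

Derivation:
Executing turtle program step by step:
Start: pos=(0,0), heading=0, pen down
PD: pen down
RT 180: heading 0 -> 180
PD: pen down
LT 90: heading 180 -> 270
RT 180: heading 270 -> 90
FD 6.3: (0,0) -> (0,6.3) [heading=90, draw]
LT 180: heading 90 -> 270
Final: pos=(0,6.3), heading=270, 1 segment(s) drawn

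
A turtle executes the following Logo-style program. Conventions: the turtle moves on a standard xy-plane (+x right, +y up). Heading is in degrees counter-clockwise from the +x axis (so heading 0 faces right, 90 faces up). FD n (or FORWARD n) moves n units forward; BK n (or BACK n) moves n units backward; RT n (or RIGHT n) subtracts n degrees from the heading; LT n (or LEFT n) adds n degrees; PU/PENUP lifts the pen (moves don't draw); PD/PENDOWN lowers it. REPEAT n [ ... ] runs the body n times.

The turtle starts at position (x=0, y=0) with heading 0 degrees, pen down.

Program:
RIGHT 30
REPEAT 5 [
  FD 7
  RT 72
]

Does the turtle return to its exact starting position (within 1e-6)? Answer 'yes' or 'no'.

Executing turtle program step by step:
Start: pos=(0,0), heading=0, pen down
RT 30: heading 0 -> 330
REPEAT 5 [
  -- iteration 1/5 --
  FD 7: (0,0) -> (6.062,-3.5) [heading=330, draw]
  RT 72: heading 330 -> 258
  -- iteration 2/5 --
  FD 7: (6.062,-3.5) -> (4.607,-10.347) [heading=258, draw]
  RT 72: heading 258 -> 186
  -- iteration 3/5 --
  FD 7: (4.607,-10.347) -> (-2.355,-11.079) [heading=186, draw]
  RT 72: heading 186 -> 114
  -- iteration 4/5 --
  FD 7: (-2.355,-11.079) -> (-5.202,-4.684) [heading=114, draw]
  RT 72: heading 114 -> 42
  -- iteration 5/5 --
  FD 7: (-5.202,-4.684) -> (0,0) [heading=42, draw]
  RT 72: heading 42 -> 330
]
Final: pos=(0,0), heading=330, 5 segment(s) drawn

Start position: (0, 0)
Final position: (0, 0)
Distance = 0; < 1e-6 -> CLOSED

Answer: yes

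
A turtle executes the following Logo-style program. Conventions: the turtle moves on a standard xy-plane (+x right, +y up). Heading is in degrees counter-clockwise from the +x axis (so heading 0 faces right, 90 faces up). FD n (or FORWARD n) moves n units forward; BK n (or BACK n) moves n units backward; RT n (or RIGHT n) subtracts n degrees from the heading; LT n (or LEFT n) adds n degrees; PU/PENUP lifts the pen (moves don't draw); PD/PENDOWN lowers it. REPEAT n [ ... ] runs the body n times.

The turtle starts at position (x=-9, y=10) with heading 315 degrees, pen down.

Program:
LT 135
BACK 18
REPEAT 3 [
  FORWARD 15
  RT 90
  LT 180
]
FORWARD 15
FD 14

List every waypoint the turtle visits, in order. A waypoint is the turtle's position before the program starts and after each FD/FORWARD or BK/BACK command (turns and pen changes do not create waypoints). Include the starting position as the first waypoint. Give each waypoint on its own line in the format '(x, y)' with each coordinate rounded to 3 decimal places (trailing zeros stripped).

Answer: (-9, 10)
(-9, -8)
(-9, 7)
(-24, 7)
(-24, -8)
(-9, -8)
(5, -8)

Derivation:
Executing turtle program step by step:
Start: pos=(-9,10), heading=315, pen down
LT 135: heading 315 -> 90
BK 18: (-9,10) -> (-9,-8) [heading=90, draw]
REPEAT 3 [
  -- iteration 1/3 --
  FD 15: (-9,-8) -> (-9,7) [heading=90, draw]
  RT 90: heading 90 -> 0
  LT 180: heading 0 -> 180
  -- iteration 2/3 --
  FD 15: (-9,7) -> (-24,7) [heading=180, draw]
  RT 90: heading 180 -> 90
  LT 180: heading 90 -> 270
  -- iteration 3/3 --
  FD 15: (-24,7) -> (-24,-8) [heading=270, draw]
  RT 90: heading 270 -> 180
  LT 180: heading 180 -> 0
]
FD 15: (-24,-8) -> (-9,-8) [heading=0, draw]
FD 14: (-9,-8) -> (5,-8) [heading=0, draw]
Final: pos=(5,-8), heading=0, 6 segment(s) drawn
Waypoints (7 total):
(-9, 10)
(-9, -8)
(-9, 7)
(-24, 7)
(-24, -8)
(-9, -8)
(5, -8)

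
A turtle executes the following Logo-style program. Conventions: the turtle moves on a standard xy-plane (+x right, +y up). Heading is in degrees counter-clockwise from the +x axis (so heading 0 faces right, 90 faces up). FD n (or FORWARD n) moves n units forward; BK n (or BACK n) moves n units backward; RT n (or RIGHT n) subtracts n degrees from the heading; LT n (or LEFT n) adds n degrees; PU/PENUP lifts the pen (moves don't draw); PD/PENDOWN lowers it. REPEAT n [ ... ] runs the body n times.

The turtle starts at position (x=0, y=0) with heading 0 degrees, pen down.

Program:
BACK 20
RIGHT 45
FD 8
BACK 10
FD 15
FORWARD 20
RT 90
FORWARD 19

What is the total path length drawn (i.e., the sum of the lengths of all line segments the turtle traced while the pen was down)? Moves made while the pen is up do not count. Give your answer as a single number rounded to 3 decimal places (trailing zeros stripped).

Answer: 92

Derivation:
Executing turtle program step by step:
Start: pos=(0,0), heading=0, pen down
BK 20: (0,0) -> (-20,0) [heading=0, draw]
RT 45: heading 0 -> 315
FD 8: (-20,0) -> (-14.343,-5.657) [heading=315, draw]
BK 10: (-14.343,-5.657) -> (-21.414,1.414) [heading=315, draw]
FD 15: (-21.414,1.414) -> (-10.808,-9.192) [heading=315, draw]
FD 20: (-10.808,-9.192) -> (3.335,-23.335) [heading=315, draw]
RT 90: heading 315 -> 225
FD 19: (3.335,-23.335) -> (-10.101,-36.77) [heading=225, draw]
Final: pos=(-10.101,-36.77), heading=225, 6 segment(s) drawn

Segment lengths:
  seg 1: (0,0) -> (-20,0), length = 20
  seg 2: (-20,0) -> (-14.343,-5.657), length = 8
  seg 3: (-14.343,-5.657) -> (-21.414,1.414), length = 10
  seg 4: (-21.414,1.414) -> (-10.808,-9.192), length = 15
  seg 5: (-10.808,-9.192) -> (3.335,-23.335), length = 20
  seg 6: (3.335,-23.335) -> (-10.101,-36.77), length = 19
Total = 92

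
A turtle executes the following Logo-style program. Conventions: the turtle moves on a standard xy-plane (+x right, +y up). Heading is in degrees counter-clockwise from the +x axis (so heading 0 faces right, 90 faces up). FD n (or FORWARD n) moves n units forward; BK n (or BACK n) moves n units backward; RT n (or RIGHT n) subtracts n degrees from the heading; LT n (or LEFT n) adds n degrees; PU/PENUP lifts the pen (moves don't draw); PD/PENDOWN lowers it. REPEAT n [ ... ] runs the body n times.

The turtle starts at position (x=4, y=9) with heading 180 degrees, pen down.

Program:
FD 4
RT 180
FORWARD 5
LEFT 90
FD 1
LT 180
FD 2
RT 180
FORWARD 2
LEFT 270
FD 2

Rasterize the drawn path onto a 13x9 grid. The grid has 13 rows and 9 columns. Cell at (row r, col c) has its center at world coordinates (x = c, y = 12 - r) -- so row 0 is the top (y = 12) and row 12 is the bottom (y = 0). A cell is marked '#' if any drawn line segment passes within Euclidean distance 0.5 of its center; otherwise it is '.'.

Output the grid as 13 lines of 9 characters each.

Answer: .........
.........
.....###.
######...
.....#...
.........
.........
.........
.........
.........
.........
.........
.........

Derivation:
Segment 0: (4,9) -> (0,9)
Segment 1: (0,9) -> (5,9)
Segment 2: (5,9) -> (5,10)
Segment 3: (5,10) -> (5,8)
Segment 4: (5,8) -> (5,10)
Segment 5: (5,10) -> (7,10)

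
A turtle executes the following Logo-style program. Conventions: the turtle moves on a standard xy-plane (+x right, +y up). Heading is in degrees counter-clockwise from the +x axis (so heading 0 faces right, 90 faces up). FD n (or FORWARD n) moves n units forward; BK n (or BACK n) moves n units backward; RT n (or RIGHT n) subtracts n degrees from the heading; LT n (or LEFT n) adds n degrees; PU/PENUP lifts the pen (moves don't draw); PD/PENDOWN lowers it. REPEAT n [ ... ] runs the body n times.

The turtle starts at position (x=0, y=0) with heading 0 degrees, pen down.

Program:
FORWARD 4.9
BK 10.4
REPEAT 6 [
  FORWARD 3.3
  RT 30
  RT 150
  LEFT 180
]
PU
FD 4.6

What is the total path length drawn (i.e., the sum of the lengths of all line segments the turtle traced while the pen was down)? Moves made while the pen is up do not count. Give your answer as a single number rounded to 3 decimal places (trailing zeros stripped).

Executing turtle program step by step:
Start: pos=(0,0), heading=0, pen down
FD 4.9: (0,0) -> (4.9,0) [heading=0, draw]
BK 10.4: (4.9,0) -> (-5.5,0) [heading=0, draw]
REPEAT 6 [
  -- iteration 1/6 --
  FD 3.3: (-5.5,0) -> (-2.2,0) [heading=0, draw]
  RT 30: heading 0 -> 330
  RT 150: heading 330 -> 180
  LT 180: heading 180 -> 0
  -- iteration 2/6 --
  FD 3.3: (-2.2,0) -> (1.1,0) [heading=0, draw]
  RT 30: heading 0 -> 330
  RT 150: heading 330 -> 180
  LT 180: heading 180 -> 0
  -- iteration 3/6 --
  FD 3.3: (1.1,0) -> (4.4,0) [heading=0, draw]
  RT 30: heading 0 -> 330
  RT 150: heading 330 -> 180
  LT 180: heading 180 -> 0
  -- iteration 4/6 --
  FD 3.3: (4.4,0) -> (7.7,0) [heading=0, draw]
  RT 30: heading 0 -> 330
  RT 150: heading 330 -> 180
  LT 180: heading 180 -> 0
  -- iteration 5/6 --
  FD 3.3: (7.7,0) -> (11,0) [heading=0, draw]
  RT 30: heading 0 -> 330
  RT 150: heading 330 -> 180
  LT 180: heading 180 -> 0
  -- iteration 6/6 --
  FD 3.3: (11,0) -> (14.3,0) [heading=0, draw]
  RT 30: heading 0 -> 330
  RT 150: heading 330 -> 180
  LT 180: heading 180 -> 0
]
PU: pen up
FD 4.6: (14.3,0) -> (18.9,0) [heading=0, move]
Final: pos=(18.9,0), heading=0, 8 segment(s) drawn

Segment lengths:
  seg 1: (0,0) -> (4.9,0), length = 4.9
  seg 2: (4.9,0) -> (-5.5,0), length = 10.4
  seg 3: (-5.5,0) -> (-2.2,0), length = 3.3
  seg 4: (-2.2,0) -> (1.1,0), length = 3.3
  seg 5: (1.1,0) -> (4.4,0), length = 3.3
  seg 6: (4.4,0) -> (7.7,0), length = 3.3
  seg 7: (7.7,0) -> (11,0), length = 3.3
  seg 8: (11,0) -> (14.3,0), length = 3.3
Total = 35.1

Answer: 35.1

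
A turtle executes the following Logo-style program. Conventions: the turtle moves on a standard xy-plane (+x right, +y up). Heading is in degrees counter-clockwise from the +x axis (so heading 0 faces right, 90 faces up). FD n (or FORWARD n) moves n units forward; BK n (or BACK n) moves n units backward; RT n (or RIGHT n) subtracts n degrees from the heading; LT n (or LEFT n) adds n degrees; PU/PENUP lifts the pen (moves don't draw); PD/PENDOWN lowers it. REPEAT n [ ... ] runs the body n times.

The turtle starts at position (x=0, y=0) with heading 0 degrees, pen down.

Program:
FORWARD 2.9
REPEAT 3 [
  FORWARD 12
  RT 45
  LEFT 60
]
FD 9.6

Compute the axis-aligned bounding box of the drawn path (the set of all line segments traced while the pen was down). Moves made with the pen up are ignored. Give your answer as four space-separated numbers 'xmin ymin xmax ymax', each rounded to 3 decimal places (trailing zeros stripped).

Executing turtle program step by step:
Start: pos=(0,0), heading=0, pen down
FD 2.9: (0,0) -> (2.9,0) [heading=0, draw]
REPEAT 3 [
  -- iteration 1/3 --
  FD 12: (2.9,0) -> (14.9,0) [heading=0, draw]
  RT 45: heading 0 -> 315
  LT 60: heading 315 -> 15
  -- iteration 2/3 --
  FD 12: (14.9,0) -> (26.491,3.106) [heading=15, draw]
  RT 45: heading 15 -> 330
  LT 60: heading 330 -> 30
  -- iteration 3/3 --
  FD 12: (26.491,3.106) -> (36.883,9.106) [heading=30, draw]
  RT 45: heading 30 -> 345
  LT 60: heading 345 -> 45
]
FD 9.6: (36.883,9.106) -> (43.672,15.894) [heading=45, draw]
Final: pos=(43.672,15.894), heading=45, 5 segment(s) drawn

Segment endpoints: x in {0, 2.9, 14.9, 26.491, 36.883, 43.672}, y in {0, 3.106, 9.106, 15.894}
xmin=0, ymin=0, xmax=43.672, ymax=15.894

Answer: 0 0 43.672 15.894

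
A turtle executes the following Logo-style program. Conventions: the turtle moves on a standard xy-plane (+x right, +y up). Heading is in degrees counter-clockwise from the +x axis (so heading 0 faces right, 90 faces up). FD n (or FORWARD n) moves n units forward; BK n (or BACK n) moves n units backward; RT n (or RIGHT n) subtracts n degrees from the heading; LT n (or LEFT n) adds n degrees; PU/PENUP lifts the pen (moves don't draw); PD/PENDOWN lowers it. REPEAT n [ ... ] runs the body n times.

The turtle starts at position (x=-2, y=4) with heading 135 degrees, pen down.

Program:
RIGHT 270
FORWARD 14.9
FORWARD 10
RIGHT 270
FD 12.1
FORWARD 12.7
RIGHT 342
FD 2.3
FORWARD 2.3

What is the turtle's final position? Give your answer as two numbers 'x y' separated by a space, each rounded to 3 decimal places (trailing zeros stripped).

Answer: 2.028 -33.232

Derivation:
Executing turtle program step by step:
Start: pos=(-2,4), heading=135, pen down
RT 270: heading 135 -> 225
FD 14.9: (-2,4) -> (-12.536,-6.536) [heading=225, draw]
FD 10: (-12.536,-6.536) -> (-19.607,-13.607) [heading=225, draw]
RT 270: heading 225 -> 315
FD 12.1: (-19.607,-13.607) -> (-11.051,-22.163) [heading=315, draw]
FD 12.7: (-11.051,-22.163) -> (-2.071,-31.143) [heading=315, draw]
RT 342: heading 315 -> 333
FD 2.3: (-2.071,-31.143) -> (-0.021,-32.187) [heading=333, draw]
FD 2.3: (-0.021,-32.187) -> (2.028,-33.232) [heading=333, draw]
Final: pos=(2.028,-33.232), heading=333, 6 segment(s) drawn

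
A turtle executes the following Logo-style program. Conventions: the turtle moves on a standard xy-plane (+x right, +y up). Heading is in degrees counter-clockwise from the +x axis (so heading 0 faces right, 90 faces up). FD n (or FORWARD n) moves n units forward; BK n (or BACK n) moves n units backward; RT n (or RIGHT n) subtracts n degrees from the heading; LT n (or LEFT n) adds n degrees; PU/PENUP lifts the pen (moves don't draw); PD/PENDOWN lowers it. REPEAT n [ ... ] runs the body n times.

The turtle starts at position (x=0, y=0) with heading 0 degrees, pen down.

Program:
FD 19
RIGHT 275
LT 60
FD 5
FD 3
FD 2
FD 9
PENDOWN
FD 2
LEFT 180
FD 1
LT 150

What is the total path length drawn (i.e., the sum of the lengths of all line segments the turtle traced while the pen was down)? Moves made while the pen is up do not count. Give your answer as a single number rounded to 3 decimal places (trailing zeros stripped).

Answer: 41

Derivation:
Executing turtle program step by step:
Start: pos=(0,0), heading=0, pen down
FD 19: (0,0) -> (19,0) [heading=0, draw]
RT 275: heading 0 -> 85
LT 60: heading 85 -> 145
FD 5: (19,0) -> (14.904,2.868) [heading=145, draw]
FD 3: (14.904,2.868) -> (12.447,4.589) [heading=145, draw]
FD 2: (12.447,4.589) -> (10.808,5.736) [heading=145, draw]
FD 9: (10.808,5.736) -> (3.436,10.898) [heading=145, draw]
PD: pen down
FD 2: (3.436,10.898) -> (1.798,12.045) [heading=145, draw]
LT 180: heading 145 -> 325
FD 1: (1.798,12.045) -> (2.617,11.472) [heading=325, draw]
LT 150: heading 325 -> 115
Final: pos=(2.617,11.472), heading=115, 7 segment(s) drawn

Segment lengths:
  seg 1: (0,0) -> (19,0), length = 19
  seg 2: (19,0) -> (14.904,2.868), length = 5
  seg 3: (14.904,2.868) -> (12.447,4.589), length = 3
  seg 4: (12.447,4.589) -> (10.808,5.736), length = 2
  seg 5: (10.808,5.736) -> (3.436,10.898), length = 9
  seg 6: (3.436,10.898) -> (1.798,12.045), length = 2
  seg 7: (1.798,12.045) -> (2.617,11.472), length = 1
Total = 41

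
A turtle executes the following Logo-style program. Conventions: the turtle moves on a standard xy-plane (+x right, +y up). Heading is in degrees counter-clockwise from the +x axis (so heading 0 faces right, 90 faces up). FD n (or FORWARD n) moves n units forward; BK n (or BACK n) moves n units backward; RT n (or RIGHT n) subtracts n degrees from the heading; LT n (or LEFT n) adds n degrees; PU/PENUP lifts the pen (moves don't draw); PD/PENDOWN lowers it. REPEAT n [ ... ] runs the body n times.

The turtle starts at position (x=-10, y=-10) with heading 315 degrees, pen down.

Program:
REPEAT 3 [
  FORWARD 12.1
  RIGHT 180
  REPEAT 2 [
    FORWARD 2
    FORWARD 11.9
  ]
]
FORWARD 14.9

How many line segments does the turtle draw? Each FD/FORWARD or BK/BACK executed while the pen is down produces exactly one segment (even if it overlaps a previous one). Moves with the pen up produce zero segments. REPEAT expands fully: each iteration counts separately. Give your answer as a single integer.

Executing turtle program step by step:
Start: pos=(-10,-10), heading=315, pen down
REPEAT 3 [
  -- iteration 1/3 --
  FD 12.1: (-10,-10) -> (-1.444,-18.556) [heading=315, draw]
  RT 180: heading 315 -> 135
  REPEAT 2 [
    -- iteration 1/2 --
    FD 2: (-1.444,-18.556) -> (-2.858,-17.142) [heading=135, draw]
    FD 11.9: (-2.858,-17.142) -> (-11.273,-8.727) [heading=135, draw]
    -- iteration 2/2 --
    FD 2: (-11.273,-8.727) -> (-12.687,-7.313) [heading=135, draw]
    FD 11.9: (-12.687,-7.313) -> (-21.102,1.102) [heading=135, draw]
  ]
  -- iteration 2/3 --
  FD 12.1: (-21.102,1.102) -> (-29.658,9.658) [heading=135, draw]
  RT 180: heading 135 -> 315
  REPEAT 2 [
    -- iteration 1/2 --
    FD 2: (-29.658,9.658) -> (-28.243,8.243) [heading=315, draw]
    FD 11.9: (-28.243,8.243) -> (-19.829,-0.171) [heading=315, draw]
    -- iteration 2/2 --
    FD 2: (-19.829,-0.171) -> (-18.415,-1.585) [heading=315, draw]
    FD 11.9: (-18.415,-1.585) -> (-10,-10) [heading=315, draw]
  ]
  -- iteration 3/3 --
  FD 12.1: (-10,-10) -> (-1.444,-18.556) [heading=315, draw]
  RT 180: heading 315 -> 135
  REPEAT 2 [
    -- iteration 1/2 --
    FD 2: (-1.444,-18.556) -> (-2.858,-17.142) [heading=135, draw]
    FD 11.9: (-2.858,-17.142) -> (-11.273,-8.727) [heading=135, draw]
    -- iteration 2/2 --
    FD 2: (-11.273,-8.727) -> (-12.687,-7.313) [heading=135, draw]
    FD 11.9: (-12.687,-7.313) -> (-21.102,1.102) [heading=135, draw]
  ]
]
FD 14.9: (-21.102,1.102) -> (-31.637,11.637) [heading=135, draw]
Final: pos=(-31.637,11.637), heading=135, 16 segment(s) drawn
Segments drawn: 16

Answer: 16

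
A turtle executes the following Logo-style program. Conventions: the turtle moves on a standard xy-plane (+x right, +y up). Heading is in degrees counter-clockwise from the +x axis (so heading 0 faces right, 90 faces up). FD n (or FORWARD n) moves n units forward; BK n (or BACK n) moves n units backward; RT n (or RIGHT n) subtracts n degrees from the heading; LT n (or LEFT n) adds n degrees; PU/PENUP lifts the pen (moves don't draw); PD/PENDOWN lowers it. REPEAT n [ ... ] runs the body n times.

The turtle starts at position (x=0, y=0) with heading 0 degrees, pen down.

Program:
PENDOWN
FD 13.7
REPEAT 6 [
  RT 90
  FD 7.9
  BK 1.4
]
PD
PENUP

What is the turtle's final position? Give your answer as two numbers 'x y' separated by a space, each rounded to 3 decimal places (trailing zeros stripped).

Executing turtle program step by step:
Start: pos=(0,0), heading=0, pen down
PD: pen down
FD 13.7: (0,0) -> (13.7,0) [heading=0, draw]
REPEAT 6 [
  -- iteration 1/6 --
  RT 90: heading 0 -> 270
  FD 7.9: (13.7,0) -> (13.7,-7.9) [heading=270, draw]
  BK 1.4: (13.7,-7.9) -> (13.7,-6.5) [heading=270, draw]
  -- iteration 2/6 --
  RT 90: heading 270 -> 180
  FD 7.9: (13.7,-6.5) -> (5.8,-6.5) [heading=180, draw]
  BK 1.4: (5.8,-6.5) -> (7.2,-6.5) [heading=180, draw]
  -- iteration 3/6 --
  RT 90: heading 180 -> 90
  FD 7.9: (7.2,-6.5) -> (7.2,1.4) [heading=90, draw]
  BK 1.4: (7.2,1.4) -> (7.2,0) [heading=90, draw]
  -- iteration 4/6 --
  RT 90: heading 90 -> 0
  FD 7.9: (7.2,0) -> (15.1,0) [heading=0, draw]
  BK 1.4: (15.1,0) -> (13.7,0) [heading=0, draw]
  -- iteration 5/6 --
  RT 90: heading 0 -> 270
  FD 7.9: (13.7,0) -> (13.7,-7.9) [heading=270, draw]
  BK 1.4: (13.7,-7.9) -> (13.7,-6.5) [heading=270, draw]
  -- iteration 6/6 --
  RT 90: heading 270 -> 180
  FD 7.9: (13.7,-6.5) -> (5.8,-6.5) [heading=180, draw]
  BK 1.4: (5.8,-6.5) -> (7.2,-6.5) [heading=180, draw]
]
PD: pen down
PU: pen up
Final: pos=(7.2,-6.5), heading=180, 13 segment(s) drawn

Answer: 7.2 -6.5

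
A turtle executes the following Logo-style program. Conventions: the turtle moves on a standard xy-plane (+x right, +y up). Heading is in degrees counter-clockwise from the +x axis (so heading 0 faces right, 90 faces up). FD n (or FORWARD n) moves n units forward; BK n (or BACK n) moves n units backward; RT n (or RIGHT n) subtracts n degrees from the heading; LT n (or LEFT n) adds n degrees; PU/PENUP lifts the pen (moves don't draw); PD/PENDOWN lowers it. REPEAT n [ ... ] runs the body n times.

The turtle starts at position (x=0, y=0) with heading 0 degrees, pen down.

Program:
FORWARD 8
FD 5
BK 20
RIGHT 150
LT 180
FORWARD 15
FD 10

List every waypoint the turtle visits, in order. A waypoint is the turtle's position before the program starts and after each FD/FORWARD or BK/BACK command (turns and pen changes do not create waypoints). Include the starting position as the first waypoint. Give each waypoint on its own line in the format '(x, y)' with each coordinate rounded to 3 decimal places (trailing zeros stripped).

Executing turtle program step by step:
Start: pos=(0,0), heading=0, pen down
FD 8: (0,0) -> (8,0) [heading=0, draw]
FD 5: (8,0) -> (13,0) [heading=0, draw]
BK 20: (13,0) -> (-7,0) [heading=0, draw]
RT 150: heading 0 -> 210
LT 180: heading 210 -> 30
FD 15: (-7,0) -> (5.99,7.5) [heading=30, draw]
FD 10: (5.99,7.5) -> (14.651,12.5) [heading=30, draw]
Final: pos=(14.651,12.5), heading=30, 5 segment(s) drawn
Waypoints (6 total):
(0, 0)
(8, 0)
(13, 0)
(-7, 0)
(5.99, 7.5)
(14.651, 12.5)

Answer: (0, 0)
(8, 0)
(13, 0)
(-7, 0)
(5.99, 7.5)
(14.651, 12.5)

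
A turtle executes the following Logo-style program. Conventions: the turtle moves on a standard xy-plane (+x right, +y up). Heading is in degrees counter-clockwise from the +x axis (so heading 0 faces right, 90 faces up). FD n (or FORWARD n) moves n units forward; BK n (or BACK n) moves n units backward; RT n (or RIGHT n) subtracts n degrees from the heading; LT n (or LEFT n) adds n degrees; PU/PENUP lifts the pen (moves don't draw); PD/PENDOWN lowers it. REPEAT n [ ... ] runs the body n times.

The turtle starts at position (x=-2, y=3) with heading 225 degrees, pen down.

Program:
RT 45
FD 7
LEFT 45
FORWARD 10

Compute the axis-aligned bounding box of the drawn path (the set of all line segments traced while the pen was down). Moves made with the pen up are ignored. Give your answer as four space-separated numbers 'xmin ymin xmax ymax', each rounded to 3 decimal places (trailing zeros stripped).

Executing turtle program step by step:
Start: pos=(-2,3), heading=225, pen down
RT 45: heading 225 -> 180
FD 7: (-2,3) -> (-9,3) [heading=180, draw]
LT 45: heading 180 -> 225
FD 10: (-9,3) -> (-16.071,-4.071) [heading=225, draw]
Final: pos=(-16.071,-4.071), heading=225, 2 segment(s) drawn

Segment endpoints: x in {-16.071, -9, -2}, y in {-4.071, 3, 3}
xmin=-16.071, ymin=-4.071, xmax=-2, ymax=3

Answer: -16.071 -4.071 -2 3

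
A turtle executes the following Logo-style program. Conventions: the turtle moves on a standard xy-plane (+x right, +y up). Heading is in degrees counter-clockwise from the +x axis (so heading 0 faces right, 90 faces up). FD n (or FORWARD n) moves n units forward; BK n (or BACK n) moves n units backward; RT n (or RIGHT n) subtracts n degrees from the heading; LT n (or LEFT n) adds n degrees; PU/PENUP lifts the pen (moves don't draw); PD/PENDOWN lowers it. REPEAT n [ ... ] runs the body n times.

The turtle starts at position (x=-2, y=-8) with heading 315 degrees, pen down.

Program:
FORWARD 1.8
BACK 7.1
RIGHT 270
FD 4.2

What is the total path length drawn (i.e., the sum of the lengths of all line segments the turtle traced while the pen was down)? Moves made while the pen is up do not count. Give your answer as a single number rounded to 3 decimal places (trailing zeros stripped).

Answer: 13.1

Derivation:
Executing turtle program step by step:
Start: pos=(-2,-8), heading=315, pen down
FD 1.8: (-2,-8) -> (-0.727,-9.273) [heading=315, draw]
BK 7.1: (-0.727,-9.273) -> (-5.748,-4.252) [heading=315, draw]
RT 270: heading 315 -> 45
FD 4.2: (-5.748,-4.252) -> (-2.778,-1.282) [heading=45, draw]
Final: pos=(-2.778,-1.282), heading=45, 3 segment(s) drawn

Segment lengths:
  seg 1: (-2,-8) -> (-0.727,-9.273), length = 1.8
  seg 2: (-0.727,-9.273) -> (-5.748,-4.252), length = 7.1
  seg 3: (-5.748,-4.252) -> (-2.778,-1.282), length = 4.2
Total = 13.1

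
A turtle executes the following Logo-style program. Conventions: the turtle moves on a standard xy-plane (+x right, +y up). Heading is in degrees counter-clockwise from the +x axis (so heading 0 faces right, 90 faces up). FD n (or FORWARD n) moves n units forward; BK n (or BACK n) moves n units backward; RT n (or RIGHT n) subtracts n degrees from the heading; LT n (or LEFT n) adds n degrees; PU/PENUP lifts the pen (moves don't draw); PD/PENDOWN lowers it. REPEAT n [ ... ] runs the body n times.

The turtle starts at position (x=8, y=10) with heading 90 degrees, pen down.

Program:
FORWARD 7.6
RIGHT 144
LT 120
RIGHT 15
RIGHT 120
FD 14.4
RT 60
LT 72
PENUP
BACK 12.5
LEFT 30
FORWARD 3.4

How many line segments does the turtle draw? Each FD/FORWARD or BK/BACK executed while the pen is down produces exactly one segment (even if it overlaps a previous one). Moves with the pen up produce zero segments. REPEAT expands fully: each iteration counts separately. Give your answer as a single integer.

Executing turtle program step by step:
Start: pos=(8,10), heading=90, pen down
FD 7.6: (8,10) -> (8,17.6) [heading=90, draw]
RT 144: heading 90 -> 306
LT 120: heading 306 -> 66
RT 15: heading 66 -> 51
RT 120: heading 51 -> 291
FD 14.4: (8,17.6) -> (13.16,4.156) [heading=291, draw]
RT 60: heading 291 -> 231
LT 72: heading 231 -> 303
PU: pen up
BK 12.5: (13.16,4.156) -> (6.353,14.64) [heading=303, move]
LT 30: heading 303 -> 333
FD 3.4: (6.353,14.64) -> (9.382,13.096) [heading=333, move]
Final: pos=(9.382,13.096), heading=333, 2 segment(s) drawn
Segments drawn: 2

Answer: 2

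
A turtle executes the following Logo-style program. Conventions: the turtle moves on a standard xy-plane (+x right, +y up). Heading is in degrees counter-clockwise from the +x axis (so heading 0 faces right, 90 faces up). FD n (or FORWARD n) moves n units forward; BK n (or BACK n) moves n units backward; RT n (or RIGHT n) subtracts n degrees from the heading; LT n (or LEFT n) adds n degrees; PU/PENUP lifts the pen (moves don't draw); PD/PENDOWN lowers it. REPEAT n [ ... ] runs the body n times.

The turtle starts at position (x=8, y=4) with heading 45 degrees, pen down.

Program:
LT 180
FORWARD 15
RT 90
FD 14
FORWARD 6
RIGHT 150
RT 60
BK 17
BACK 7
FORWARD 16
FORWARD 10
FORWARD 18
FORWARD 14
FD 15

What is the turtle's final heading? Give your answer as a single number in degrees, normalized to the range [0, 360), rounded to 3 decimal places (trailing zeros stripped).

Executing turtle program step by step:
Start: pos=(8,4), heading=45, pen down
LT 180: heading 45 -> 225
FD 15: (8,4) -> (-2.607,-6.607) [heading=225, draw]
RT 90: heading 225 -> 135
FD 14: (-2.607,-6.607) -> (-12.506,3.293) [heading=135, draw]
FD 6: (-12.506,3.293) -> (-16.749,7.536) [heading=135, draw]
RT 150: heading 135 -> 345
RT 60: heading 345 -> 285
BK 17: (-16.749,7.536) -> (-21.149,23.956) [heading=285, draw]
BK 7: (-21.149,23.956) -> (-22.96,30.718) [heading=285, draw]
FD 16: (-22.96,30.718) -> (-18.819,15.263) [heading=285, draw]
FD 10: (-18.819,15.263) -> (-16.231,5.604) [heading=285, draw]
FD 18: (-16.231,5.604) -> (-11.572,-11.783) [heading=285, draw]
FD 14: (-11.572,-11.783) -> (-7.949,-25.306) [heading=285, draw]
FD 15: (-7.949,-25.306) -> (-4.067,-39.795) [heading=285, draw]
Final: pos=(-4.067,-39.795), heading=285, 10 segment(s) drawn

Answer: 285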